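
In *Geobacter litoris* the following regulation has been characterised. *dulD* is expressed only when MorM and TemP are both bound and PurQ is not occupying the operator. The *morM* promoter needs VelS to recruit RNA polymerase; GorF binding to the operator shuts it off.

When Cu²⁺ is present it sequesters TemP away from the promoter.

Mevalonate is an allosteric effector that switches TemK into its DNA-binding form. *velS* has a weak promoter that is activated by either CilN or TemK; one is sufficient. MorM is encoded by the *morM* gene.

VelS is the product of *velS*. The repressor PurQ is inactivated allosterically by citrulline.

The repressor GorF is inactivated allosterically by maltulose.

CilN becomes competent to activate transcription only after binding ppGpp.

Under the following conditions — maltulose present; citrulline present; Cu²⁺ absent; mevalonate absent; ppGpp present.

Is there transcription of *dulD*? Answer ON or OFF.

Citrulline is present, so PurQ is inactive.
Maltulose is present, so GorF is inactive.
ppGpp is present, so CilN is active.
Mevalonate is absent, so TemK is inactive.
Activator CilN is present, so *velS* is transcribed.
So VelS is produced and active.
No repressor is bound and VelS is active, so *morM* is transcribed.
So MorM is produced and active.
Cu²⁺ is absent, so TemP is active.
No repressor is bound and MorM and TemP are active, so *dulD* is transcribed.

ON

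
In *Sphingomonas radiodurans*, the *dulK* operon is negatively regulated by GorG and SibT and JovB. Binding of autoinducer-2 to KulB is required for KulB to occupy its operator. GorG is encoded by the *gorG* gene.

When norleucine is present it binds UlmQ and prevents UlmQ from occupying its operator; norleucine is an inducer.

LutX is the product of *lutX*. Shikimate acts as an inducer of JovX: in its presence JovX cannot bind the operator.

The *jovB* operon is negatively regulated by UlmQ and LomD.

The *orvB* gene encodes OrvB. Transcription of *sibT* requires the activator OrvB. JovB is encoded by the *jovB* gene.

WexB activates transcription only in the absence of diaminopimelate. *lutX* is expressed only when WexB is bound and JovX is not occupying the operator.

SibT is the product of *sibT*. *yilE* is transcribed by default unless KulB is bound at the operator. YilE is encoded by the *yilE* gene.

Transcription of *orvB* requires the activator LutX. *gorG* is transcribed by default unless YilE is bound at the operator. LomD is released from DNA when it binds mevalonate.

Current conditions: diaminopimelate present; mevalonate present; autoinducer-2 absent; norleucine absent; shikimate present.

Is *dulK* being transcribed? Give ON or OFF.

Autoinducer-2 is absent, so KulB is inactive.
With no repressor bound, *yilE* is transcribed.
So YilE is produced and active.
With repressor YilE bound, *gorG* is not transcribed.
So GorG is not produced.
Diaminopimelate is present, so WexB is inactive.
Shikimate is present, so JovX is inactive.
Required activator WexB is absent, so *lutX* is not transcribed.
So LutX is not produced.
Required activator LutX is absent, so *orvB* is not transcribed.
So OrvB is not produced.
Required activator OrvB is absent, so *sibT* is not transcribed.
So SibT is not produced.
Norleucine is absent, so UlmQ is active.
Mevalonate is present, so LomD is inactive.
With repressor UlmQ bound, *jovB* is not transcribed.
So JovB is not produced.
With no repressor bound, *dulK* is transcribed.

ON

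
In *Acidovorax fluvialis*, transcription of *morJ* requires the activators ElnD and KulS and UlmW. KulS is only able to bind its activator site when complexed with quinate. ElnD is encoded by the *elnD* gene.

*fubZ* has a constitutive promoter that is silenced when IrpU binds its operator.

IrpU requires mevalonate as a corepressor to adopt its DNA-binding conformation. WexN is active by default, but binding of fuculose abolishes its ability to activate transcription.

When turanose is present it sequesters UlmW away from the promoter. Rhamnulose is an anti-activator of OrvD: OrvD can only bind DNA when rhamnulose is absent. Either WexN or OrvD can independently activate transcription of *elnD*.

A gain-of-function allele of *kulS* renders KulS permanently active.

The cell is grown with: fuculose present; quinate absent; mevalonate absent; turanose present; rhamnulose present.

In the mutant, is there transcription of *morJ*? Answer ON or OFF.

Fuculose is present, so WexN is inactive.
Rhamnulose is present, so OrvD is inactive.
No activator is available at the *elnD* promoter, so *elnD* is not transcribed.
So ElnD is not produced.
KulS is constitutively active in this strain.
Turanose is present, so UlmW is inactive.
Required activator ElnD is absent, so *morJ* is not transcribed.

OFF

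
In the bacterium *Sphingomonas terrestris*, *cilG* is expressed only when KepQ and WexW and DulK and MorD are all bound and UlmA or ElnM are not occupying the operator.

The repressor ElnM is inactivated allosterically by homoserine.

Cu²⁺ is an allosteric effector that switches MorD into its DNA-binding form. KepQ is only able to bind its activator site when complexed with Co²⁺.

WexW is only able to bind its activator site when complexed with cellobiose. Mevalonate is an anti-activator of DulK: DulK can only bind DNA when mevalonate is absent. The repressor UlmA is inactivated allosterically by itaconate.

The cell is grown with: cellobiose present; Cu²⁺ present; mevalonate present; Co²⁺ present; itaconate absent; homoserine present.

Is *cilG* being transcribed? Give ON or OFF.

OFF

Co²⁺ is present, so KepQ is active.
Cellobiose is present, so WexW is active.
Itaconate is absent, so UlmA is active.
Mevalonate is present, so DulK is inactive.
Homoserine is present, so ElnM is inactive.
Cu²⁺ is present, so MorD is active.
With repressor UlmA bound, *cilG* is not transcribed.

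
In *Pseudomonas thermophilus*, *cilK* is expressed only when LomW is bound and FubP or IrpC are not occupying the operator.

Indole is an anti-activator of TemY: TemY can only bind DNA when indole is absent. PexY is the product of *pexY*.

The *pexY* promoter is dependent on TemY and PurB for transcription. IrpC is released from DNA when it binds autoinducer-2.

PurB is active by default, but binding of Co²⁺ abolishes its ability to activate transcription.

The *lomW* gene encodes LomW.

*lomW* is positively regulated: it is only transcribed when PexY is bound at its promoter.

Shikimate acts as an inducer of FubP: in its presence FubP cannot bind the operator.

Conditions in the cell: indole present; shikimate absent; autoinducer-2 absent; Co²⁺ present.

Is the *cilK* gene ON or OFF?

Indole is present, so TemY is inactive.
Co²⁺ is present, so PurB is inactive.
Required activator TemY is absent, so *pexY* is not transcribed.
So PexY is not produced.
Required activator PexY is absent, so *lomW* is not transcribed.
So LomW is not produced.
Shikimate is absent, so FubP is active.
Autoinducer-2 is absent, so IrpC is active.
With repressor FubP bound, *cilK* is not transcribed.

OFF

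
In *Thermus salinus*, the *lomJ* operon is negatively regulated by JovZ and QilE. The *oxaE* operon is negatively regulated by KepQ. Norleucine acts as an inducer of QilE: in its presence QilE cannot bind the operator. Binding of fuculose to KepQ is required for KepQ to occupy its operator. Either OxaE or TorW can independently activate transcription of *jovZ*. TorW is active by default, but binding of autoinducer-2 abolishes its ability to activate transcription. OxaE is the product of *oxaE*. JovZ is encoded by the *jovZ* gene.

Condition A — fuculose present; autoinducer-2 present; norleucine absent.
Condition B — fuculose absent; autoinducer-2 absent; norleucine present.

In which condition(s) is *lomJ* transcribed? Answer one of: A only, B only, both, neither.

Condition A:
Fuculose is present, so KepQ is active.
With repressor KepQ bound, *oxaE* is not transcribed.
So OxaE is not produced.
Autoinducer-2 is present, so TorW is inactive.
No activator is available at the *jovZ* promoter, so *jovZ* is not transcribed.
So JovZ is not produced.
Norleucine is absent, so QilE is active.
With repressor QilE bound, *lomJ* is not transcribed.
→ *lomJ* is OFF in A.
Condition B:
Fuculose is absent, so KepQ is inactive.
With no repressor bound, *oxaE* is transcribed.
So OxaE is produced and active.
Autoinducer-2 is absent, so TorW is active.
Activator OxaE is present, so *jovZ* is transcribed.
So JovZ is produced and active.
Norleucine is present, so QilE is inactive.
With repressor JovZ bound, *lomJ* is not transcribed.
→ *lomJ* is OFF in B.

neither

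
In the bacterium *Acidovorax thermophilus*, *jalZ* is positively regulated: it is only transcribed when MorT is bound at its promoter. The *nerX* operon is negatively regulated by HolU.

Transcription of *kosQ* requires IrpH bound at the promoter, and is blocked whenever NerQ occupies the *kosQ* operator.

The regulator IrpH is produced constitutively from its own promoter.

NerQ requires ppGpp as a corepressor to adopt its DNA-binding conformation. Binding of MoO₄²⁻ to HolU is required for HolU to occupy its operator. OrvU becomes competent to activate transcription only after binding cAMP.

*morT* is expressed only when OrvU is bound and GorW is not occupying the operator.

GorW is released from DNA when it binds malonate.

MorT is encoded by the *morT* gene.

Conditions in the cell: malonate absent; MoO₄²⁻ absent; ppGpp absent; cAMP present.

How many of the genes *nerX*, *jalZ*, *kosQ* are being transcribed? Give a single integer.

2

MoO₄²⁻ is absent, so HolU is inactive.
With no repressor bound, *nerX* is transcribed.
→ *nerX* is ON.
Malonate is absent, so GorW is active.
cAMP is present, so OrvU is active.
With repressor GorW bound, *morT* is not transcribed.
So MorT is not produced.
Required activator MorT is absent, so *jalZ* is not transcribed.
→ *jalZ* is OFF.
IrpH is produced constitutively and is active.
ppGpp is absent, so NerQ is inactive.
No repressor is bound and IrpH is active, so *kosQ* is transcribed.
→ *kosQ* is ON.
2 of the 3 genes are transcribed.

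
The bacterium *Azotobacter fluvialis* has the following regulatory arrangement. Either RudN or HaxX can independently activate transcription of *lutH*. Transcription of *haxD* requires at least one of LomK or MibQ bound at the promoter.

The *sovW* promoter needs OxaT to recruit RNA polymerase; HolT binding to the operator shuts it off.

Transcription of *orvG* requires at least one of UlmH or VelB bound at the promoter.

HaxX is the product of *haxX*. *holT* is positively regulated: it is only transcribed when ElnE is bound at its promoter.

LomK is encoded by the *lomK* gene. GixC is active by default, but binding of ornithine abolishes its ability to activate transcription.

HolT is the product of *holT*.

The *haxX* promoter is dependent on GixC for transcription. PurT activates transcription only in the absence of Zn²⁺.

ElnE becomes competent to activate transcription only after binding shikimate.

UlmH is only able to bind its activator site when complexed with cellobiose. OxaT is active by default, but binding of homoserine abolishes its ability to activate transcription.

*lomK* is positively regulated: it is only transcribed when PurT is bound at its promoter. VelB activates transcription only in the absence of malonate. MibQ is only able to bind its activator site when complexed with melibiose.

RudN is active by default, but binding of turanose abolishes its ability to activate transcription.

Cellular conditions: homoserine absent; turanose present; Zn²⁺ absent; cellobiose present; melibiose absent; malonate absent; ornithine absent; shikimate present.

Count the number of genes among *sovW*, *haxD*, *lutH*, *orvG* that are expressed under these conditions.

Homoserine is absent, so OxaT is active.
Shikimate is present, so ElnE is active.
No repressor is bound and ElnE is active, so *holT* is transcribed.
So HolT is produced and active.
With repressor HolT bound, *sovW* is not transcribed.
→ *sovW* is OFF.
Zn²⁺ is absent, so PurT is active.
No repressor is bound and PurT is active, so *lomK* is transcribed.
So LomK is produced and active.
Melibiose is absent, so MibQ is inactive.
Activator LomK is present, so *haxD* is transcribed.
→ *haxD* is ON.
Turanose is present, so RudN is inactive.
Ornithine is absent, so GixC is active.
No repressor is bound and GixC is active, so *haxX* is transcribed.
So HaxX is produced and active.
Activator HaxX is present, so *lutH* is transcribed.
→ *lutH* is ON.
Cellobiose is present, so UlmH is active.
Malonate is absent, so VelB is active.
Activator UlmH is present, so *orvG* is transcribed.
→ *orvG* is ON.
3 of the 4 genes are transcribed.

3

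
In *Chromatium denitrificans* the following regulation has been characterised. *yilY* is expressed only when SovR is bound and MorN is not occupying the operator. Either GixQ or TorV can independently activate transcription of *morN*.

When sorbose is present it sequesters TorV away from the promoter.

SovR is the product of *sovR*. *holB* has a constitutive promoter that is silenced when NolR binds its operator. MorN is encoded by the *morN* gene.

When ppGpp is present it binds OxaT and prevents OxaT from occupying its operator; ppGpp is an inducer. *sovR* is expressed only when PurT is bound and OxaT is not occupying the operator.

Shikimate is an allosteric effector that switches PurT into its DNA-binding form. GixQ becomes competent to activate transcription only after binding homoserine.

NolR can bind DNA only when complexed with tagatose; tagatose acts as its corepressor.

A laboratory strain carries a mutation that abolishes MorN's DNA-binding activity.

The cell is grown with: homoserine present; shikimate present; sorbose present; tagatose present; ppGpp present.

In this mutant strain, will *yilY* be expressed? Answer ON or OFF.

MorN is non-functional in this strain, so it has no effect.
Shikimate is present, so PurT is active.
ppGpp is present, so OxaT is inactive.
No repressor is bound and PurT is active, so *sovR* is transcribed.
So SovR is produced and active.
No repressor is bound and SovR is active, so *yilY* is transcribed.

ON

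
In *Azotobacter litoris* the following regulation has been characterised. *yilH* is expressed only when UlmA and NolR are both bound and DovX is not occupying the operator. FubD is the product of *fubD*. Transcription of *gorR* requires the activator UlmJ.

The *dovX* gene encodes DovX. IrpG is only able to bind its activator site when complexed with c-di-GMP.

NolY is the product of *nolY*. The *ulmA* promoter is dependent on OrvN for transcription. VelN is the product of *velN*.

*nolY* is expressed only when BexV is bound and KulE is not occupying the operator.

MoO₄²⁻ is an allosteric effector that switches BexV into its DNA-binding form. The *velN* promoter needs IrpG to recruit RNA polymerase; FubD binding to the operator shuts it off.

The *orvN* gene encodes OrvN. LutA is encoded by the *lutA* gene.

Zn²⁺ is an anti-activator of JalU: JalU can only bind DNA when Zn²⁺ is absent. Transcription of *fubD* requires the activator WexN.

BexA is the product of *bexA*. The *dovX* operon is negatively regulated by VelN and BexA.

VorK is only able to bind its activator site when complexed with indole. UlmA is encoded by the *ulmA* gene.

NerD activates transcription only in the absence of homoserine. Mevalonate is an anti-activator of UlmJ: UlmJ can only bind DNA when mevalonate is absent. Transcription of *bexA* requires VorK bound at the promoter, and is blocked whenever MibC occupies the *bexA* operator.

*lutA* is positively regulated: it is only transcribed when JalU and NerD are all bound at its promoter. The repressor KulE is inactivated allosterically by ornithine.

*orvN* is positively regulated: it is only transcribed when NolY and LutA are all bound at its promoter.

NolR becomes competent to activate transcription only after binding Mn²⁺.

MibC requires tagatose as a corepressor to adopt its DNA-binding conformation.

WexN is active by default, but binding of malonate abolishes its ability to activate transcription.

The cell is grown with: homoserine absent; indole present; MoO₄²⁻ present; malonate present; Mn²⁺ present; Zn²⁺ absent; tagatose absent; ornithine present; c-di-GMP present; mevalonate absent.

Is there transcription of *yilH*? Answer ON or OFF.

Malonate is present, so WexN is inactive.
Required activator WexN is absent, so *fubD* is not transcribed.
So FubD is not produced.
c-di-GMP is present, so IrpG is active.
No repressor is bound and IrpG is active, so *velN* is transcribed.
So VelN is produced and active.
Indole is present, so VorK is active.
Tagatose is absent, so MibC is inactive.
No repressor is bound and VorK is active, so *bexA* is transcribed.
So BexA is produced and active.
With repressor VelN bound, *dovX* is not transcribed.
So DovX is not produced.
Ornithine is present, so KulE is inactive.
MoO₄²⁻ is present, so BexV is active.
No repressor is bound and BexV is active, so *nolY* is transcribed.
So NolY is produced and active.
Zn²⁺ is absent, so JalU is active.
Homoserine is absent, so NerD is active.
No repressor is bound and JalU and NerD are active, so *lutA* is transcribed.
So LutA is produced and active.
No repressor is bound and NolY and LutA are active, so *orvN* is transcribed.
So OrvN is produced and active.
No repressor is bound and OrvN is active, so *ulmA* is transcribed.
So UlmA is produced and active.
Mn²⁺ is present, so NolR is active.
No repressor is bound and UlmA and NolR are active, so *yilH* is transcribed.

ON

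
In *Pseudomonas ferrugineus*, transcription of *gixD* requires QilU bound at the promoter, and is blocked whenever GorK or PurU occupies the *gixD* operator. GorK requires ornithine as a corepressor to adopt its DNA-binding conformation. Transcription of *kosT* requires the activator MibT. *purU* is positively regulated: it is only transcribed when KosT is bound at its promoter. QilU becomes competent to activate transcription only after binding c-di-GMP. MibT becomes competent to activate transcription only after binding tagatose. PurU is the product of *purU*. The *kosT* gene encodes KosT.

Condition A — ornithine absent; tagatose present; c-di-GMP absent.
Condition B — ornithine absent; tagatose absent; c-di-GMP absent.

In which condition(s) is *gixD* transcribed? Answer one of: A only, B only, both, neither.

Condition A:
Ornithine is absent, so GorK is inactive.
Tagatose is present, so MibT is active.
No repressor is bound and MibT is active, so *kosT* is transcribed.
So KosT is produced and active.
No repressor is bound and KosT is active, so *purU* is transcribed.
So PurU is produced and active.
c-di-GMP is absent, so QilU is inactive.
With repressor PurU bound, *gixD* is not transcribed.
→ *gixD* is OFF in A.
Condition B:
Ornithine is absent, so GorK is inactive.
Tagatose is absent, so MibT is inactive.
Required activator MibT is absent, so *kosT* is not transcribed.
So KosT is not produced.
Required activator KosT is absent, so *purU* is not transcribed.
So PurU is not produced.
c-di-GMP is absent, so QilU is inactive.
Required activator QilU is absent, so *gixD* is not transcribed.
→ *gixD* is OFF in B.

neither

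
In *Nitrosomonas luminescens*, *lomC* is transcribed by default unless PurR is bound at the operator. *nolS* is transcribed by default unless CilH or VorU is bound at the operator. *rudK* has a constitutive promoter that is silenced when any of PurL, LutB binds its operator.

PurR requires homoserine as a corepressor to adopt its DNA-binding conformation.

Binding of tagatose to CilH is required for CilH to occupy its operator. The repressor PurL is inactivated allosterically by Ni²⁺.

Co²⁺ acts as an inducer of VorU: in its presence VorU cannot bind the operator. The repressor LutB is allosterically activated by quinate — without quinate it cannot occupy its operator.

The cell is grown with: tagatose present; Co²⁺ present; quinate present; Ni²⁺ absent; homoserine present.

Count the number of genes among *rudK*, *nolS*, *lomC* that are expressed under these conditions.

Ni²⁺ is absent, so PurL is active.
Quinate is present, so LutB is active.
With repressor PurL bound, *rudK* is not transcribed.
→ *rudK* is OFF.
Tagatose is present, so CilH is active.
Co²⁺ is present, so VorU is inactive.
With repressor CilH bound, *nolS* is not transcribed.
→ *nolS* is OFF.
Homoserine is present, so PurR is active.
With repressor PurR bound, *lomC* is not transcribed.
→ *lomC* is OFF.
0 of the 3 genes are transcribed.

0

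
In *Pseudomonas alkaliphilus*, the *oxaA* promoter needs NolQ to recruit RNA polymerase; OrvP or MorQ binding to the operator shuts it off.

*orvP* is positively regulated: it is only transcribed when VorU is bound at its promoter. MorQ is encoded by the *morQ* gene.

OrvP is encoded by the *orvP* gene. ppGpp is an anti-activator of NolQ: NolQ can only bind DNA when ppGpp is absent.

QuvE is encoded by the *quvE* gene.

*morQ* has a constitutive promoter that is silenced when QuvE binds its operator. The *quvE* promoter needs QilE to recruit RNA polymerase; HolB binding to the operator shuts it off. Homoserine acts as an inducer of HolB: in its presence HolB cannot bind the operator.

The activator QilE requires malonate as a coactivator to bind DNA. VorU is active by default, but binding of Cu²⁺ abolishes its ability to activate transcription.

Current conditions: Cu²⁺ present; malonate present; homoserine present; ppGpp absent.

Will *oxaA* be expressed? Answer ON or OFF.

ON

Cu²⁺ is present, so VorU is inactive.
Required activator VorU is absent, so *orvP* is not transcribed.
So OrvP is not produced.
Homoserine is present, so HolB is inactive.
Malonate is present, so QilE is active.
No repressor is bound and QilE is active, so *quvE* is transcribed.
So QuvE is produced and active.
With repressor QuvE bound, *morQ* is not transcribed.
So MorQ is not produced.
ppGpp is absent, so NolQ is active.
No repressor is bound and NolQ is active, so *oxaA* is transcribed.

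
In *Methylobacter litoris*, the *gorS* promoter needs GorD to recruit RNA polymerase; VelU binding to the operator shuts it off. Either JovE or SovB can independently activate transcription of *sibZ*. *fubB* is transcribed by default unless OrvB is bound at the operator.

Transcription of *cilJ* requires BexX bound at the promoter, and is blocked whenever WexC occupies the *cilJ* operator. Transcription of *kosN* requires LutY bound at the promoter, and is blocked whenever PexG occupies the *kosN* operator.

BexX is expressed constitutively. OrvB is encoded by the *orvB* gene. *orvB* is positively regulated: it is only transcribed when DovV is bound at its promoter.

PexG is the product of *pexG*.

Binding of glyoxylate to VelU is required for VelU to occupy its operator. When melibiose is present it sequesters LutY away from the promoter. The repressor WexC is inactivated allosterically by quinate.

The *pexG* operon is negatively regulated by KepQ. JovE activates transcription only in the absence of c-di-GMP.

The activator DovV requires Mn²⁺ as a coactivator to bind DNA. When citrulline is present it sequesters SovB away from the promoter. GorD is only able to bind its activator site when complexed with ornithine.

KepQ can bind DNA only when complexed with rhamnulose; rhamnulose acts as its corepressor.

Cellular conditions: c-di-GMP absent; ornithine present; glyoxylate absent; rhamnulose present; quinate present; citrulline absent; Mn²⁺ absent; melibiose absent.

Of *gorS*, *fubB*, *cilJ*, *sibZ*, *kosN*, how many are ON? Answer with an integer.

Glyoxylate is absent, so VelU is inactive.
Ornithine is present, so GorD is active.
No repressor is bound and GorD is active, so *gorS* is transcribed.
→ *gorS* is ON.
Mn²⁺ is absent, so DovV is inactive.
Required activator DovV is absent, so *orvB* is not transcribed.
So OrvB is not produced.
With no repressor bound, *fubB* is transcribed.
→ *fubB* is ON.
BexX is produced constitutively and is active.
Quinate is present, so WexC is inactive.
No repressor is bound and BexX is active, so *cilJ* is transcribed.
→ *cilJ* is ON.
c-di-GMP is absent, so JovE is active.
Citrulline is absent, so SovB is active.
Activator JovE is present, so *sibZ* is transcribed.
→ *sibZ* is ON.
Melibiose is absent, so LutY is active.
Rhamnulose is present, so KepQ is active.
With repressor KepQ bound, *pexG* is not transcribed.
So PexG is not produced.
No repressor is bound and LutY is active, so *kosN* is transcribed.
→ *kosN* is ON.
5 of the 5 genes are transcribed.

5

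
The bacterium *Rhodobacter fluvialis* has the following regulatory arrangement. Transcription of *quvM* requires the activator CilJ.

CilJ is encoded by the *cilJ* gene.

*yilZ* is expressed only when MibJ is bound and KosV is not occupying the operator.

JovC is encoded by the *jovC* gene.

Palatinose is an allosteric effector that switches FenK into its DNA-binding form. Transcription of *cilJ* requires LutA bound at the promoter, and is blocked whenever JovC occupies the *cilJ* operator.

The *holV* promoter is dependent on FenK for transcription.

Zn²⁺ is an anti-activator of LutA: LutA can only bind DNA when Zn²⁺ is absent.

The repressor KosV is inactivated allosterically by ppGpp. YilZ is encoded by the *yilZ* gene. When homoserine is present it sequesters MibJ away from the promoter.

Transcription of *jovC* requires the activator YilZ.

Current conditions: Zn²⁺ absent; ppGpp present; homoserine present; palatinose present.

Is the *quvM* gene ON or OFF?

ppGpp is present, so KosV is inactive.
Homoserine is present, so MibJ is inactive.
Required activator MibJ is absent, so *yilZ* is not transcribed.
So YilZ is not produced.
Required activator YilZ is absent, so *jovC* is not transcribed.
So JovC is not produced.
Zn²⁺ is absent, so LutA is active.
No repressor is bound and LutA is active, so *cilJ* is transcribed.
So CilJ is produced and active.
No repressor is bound and CilJ is active, so *quvM* is transcribed.

ON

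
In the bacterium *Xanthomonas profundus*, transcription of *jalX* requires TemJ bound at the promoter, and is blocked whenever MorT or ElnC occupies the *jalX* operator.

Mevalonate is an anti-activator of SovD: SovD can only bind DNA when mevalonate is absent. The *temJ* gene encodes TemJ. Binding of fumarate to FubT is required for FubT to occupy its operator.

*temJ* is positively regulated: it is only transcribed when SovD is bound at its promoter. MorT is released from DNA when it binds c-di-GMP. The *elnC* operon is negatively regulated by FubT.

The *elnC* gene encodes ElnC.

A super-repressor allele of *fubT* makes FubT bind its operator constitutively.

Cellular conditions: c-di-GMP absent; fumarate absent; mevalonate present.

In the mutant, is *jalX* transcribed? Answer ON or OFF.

Mevalonate is present, so SovD is inactive.
Required activator SovD is absent, so *temJ* is not transcribed.
So TemJ is not produced.
c-di-GMP is absent, so MorT is active.
FubT is constitutively active in this strain.
With repressor FubT bound, *elnC* is not transcribed.
So ElnC is not produced.
With repressor MorT bound, *jalX* is not transcribed.

OFF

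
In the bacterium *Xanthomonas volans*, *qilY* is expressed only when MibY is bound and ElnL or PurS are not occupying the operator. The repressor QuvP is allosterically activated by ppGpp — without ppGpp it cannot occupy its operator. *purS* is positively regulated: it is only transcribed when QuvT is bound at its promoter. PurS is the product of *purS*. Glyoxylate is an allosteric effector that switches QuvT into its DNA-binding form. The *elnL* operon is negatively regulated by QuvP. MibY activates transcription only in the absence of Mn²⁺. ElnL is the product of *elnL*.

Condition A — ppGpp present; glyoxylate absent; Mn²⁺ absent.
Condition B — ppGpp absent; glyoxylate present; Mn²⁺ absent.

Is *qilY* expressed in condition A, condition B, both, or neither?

Condition A:
ppGpp is present, so QuvP is active.
With repressor QuvP bound, *elnL* is not transcribed.
So ElnL is not produced.
Glyoxylate is absent, so QuvT is inactive.
Required activator QuvT is absent, so *purS* is not transcribed.
So PurS is not produced.
Mn²⁺ is absent, so MibY is active.
No repressor is bound and MibY is active, so *qilY* is transcribed.
→ *qilY* is ON in A.
Condition B:
ppGpp is absent, so QuvP is inactive.
With no repressor bound, *elnL* is transcribed.
So ElnL is produced and active.
Glyoxylate is present, so QuvT is active.
No repressor is bound and QuvT is active, so *purS* is transcribed.
So PurS is produced and active.
Mn²⁺ is absent, so MibY is active.
With repressor ElnL bound, *qilY* is not transcribed.
→ *qilY* is OFF in B.

A only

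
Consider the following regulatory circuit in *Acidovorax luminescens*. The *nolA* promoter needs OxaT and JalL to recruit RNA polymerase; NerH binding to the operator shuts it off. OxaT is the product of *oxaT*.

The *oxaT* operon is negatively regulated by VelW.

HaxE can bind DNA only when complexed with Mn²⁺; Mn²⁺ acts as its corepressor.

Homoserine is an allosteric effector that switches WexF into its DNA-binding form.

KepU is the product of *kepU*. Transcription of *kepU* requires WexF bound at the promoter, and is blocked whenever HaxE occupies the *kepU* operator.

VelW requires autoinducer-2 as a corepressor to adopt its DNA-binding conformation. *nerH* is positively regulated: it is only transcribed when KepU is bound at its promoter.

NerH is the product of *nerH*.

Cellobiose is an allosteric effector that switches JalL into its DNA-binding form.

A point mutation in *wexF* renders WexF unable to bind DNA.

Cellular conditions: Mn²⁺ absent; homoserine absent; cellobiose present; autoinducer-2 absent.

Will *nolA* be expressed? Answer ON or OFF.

ON

Autoinducer-2 is absent, so VelW is inactive.
With no repressor bound, *oxaT* is transcribed.
So OxaT is produced and active.
Cellobiose is present, so JalL is active.
Mn²⁺ is absent, so HaxE is inactive.
WexF is non-functional in this strain, so it has no effect.
Required activator WexF is absent, so *kepU* is not transcribed.
So KepU is not produced.
Required activator KepU is absent, so *nerH* is not transcribed.
So NerH is not produced.
No repressor is bound and OxaT and JalL are active, so *nolA* is transcribed.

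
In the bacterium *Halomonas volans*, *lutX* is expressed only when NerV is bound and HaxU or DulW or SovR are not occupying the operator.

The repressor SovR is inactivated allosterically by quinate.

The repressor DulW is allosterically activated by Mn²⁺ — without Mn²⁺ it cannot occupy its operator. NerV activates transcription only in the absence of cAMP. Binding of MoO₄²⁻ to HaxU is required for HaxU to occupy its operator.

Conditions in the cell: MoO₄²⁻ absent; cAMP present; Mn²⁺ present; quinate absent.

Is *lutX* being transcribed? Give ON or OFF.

cAMP is present, so NerV is inactive.
MoO₄²⁻ is absent, so HaxU is inactive.
Mn²⁺ is present, so DulW is active.
Quinate is absent, so SovR is active.
With repressor DulW bound, *lutX* is not transcribed.

OFF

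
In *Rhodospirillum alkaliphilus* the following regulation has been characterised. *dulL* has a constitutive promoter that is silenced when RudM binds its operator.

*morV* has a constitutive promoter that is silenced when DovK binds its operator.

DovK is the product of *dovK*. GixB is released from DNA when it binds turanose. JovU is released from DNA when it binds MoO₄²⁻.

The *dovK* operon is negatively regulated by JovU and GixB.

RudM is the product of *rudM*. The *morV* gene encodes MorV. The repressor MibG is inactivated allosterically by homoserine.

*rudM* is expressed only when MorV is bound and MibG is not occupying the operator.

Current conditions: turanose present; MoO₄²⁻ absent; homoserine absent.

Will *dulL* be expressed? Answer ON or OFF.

ON

MoO₄²⁻ is absent, so JovU is active.
Turanose is present, so GixB is inactive.
With repressor JovU bound, *dovK* is not transcribed.
So DovK is not produced.
With no repressor bound, *morV* is transcribed.
So MorV is produced and active.
Homoserine is absent, so MibG is active.
With repressor MibG bound, *rudM* is not transcribed.
So RudM is not produced.
With no repressor bound, *dulL* is transcribed.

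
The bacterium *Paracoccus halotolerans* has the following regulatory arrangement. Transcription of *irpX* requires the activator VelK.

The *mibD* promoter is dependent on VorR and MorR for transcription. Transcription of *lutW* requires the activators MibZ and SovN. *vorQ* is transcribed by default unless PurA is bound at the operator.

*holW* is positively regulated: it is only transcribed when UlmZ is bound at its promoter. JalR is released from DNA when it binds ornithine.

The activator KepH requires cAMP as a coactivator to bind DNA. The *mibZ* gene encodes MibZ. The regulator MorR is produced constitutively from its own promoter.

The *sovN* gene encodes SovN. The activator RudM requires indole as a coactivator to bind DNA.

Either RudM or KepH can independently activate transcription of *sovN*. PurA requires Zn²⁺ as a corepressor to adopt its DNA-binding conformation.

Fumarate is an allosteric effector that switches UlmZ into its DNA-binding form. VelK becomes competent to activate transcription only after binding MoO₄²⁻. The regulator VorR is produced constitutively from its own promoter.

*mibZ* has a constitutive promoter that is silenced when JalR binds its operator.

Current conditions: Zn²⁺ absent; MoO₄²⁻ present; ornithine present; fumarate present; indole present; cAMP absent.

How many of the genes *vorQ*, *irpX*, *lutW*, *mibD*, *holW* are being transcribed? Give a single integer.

5

Zn²⁺ is absent, so PurA is inactive.
With no repressor bound, *vorQ* is transcribed.
→ *vorQ* is ON.
MoO₄²⁻ is present, so VelK is active.
No repressor is bound and VelK is active, so *irpX* is transcribed.
→ *irpX* is ON.
Ornithine is present, so JalR is inactive.
With no repressor bound, *mibZ* is transcribed.
So MibZ is produced and active.
Indole is present, so RudM is active.
cAMP is absent, so KepH is inactive.
Activator RudM is present, so *sovN* is transcribed.
So SovN is produced and active.
No repressor is bound and MibZ and SovN are active, so *lutW* is transcribed.
→ *lutW* is ON.
VorR is produced constitutively and is active.
MorR is produced constitutively and is active.
No repressor is bound and VorR and MorR are active, so *mibD* is transcribed.
→ *mibD* is ON.
Fumarate is present, so UlmZ is active.
No repressor is bound and UlmZ is active, so *holW* is transcribed.
→ *holW* is ON.
5 of the 5 genes are transcribed.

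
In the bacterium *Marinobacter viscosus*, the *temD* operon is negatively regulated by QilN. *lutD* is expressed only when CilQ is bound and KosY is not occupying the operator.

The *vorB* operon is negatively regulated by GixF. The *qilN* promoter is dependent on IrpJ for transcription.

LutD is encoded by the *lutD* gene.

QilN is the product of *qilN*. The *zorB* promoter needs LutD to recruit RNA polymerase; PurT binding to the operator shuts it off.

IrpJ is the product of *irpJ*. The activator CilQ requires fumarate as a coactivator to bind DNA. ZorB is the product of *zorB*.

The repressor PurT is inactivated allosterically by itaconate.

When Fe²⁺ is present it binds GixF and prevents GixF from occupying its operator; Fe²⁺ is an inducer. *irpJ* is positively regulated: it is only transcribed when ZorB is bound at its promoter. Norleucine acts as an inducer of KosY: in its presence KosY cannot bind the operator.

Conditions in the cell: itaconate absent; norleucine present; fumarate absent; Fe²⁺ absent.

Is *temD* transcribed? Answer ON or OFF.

Fumarate is absent, so CilQ is inactive.
Norleucine is present, so KosY is inactive.
Required activator CilQ is absent, so *lutD* is not transcribed.
So LutD is not produced.
Itaconate is absent, so PurT is active.
With repressor PurT bound, *zorB* is not transcribed.
So ZorB is not produced.
Required activator ZorB is absent, so *irpJ* is not transcribed.
So IrpJ is not produced.
Required activator IrpJ is absent, so *qilN* is not transcribed.
So QilN is not produced.
With no repressor bound, *temD* is transcribed.

ON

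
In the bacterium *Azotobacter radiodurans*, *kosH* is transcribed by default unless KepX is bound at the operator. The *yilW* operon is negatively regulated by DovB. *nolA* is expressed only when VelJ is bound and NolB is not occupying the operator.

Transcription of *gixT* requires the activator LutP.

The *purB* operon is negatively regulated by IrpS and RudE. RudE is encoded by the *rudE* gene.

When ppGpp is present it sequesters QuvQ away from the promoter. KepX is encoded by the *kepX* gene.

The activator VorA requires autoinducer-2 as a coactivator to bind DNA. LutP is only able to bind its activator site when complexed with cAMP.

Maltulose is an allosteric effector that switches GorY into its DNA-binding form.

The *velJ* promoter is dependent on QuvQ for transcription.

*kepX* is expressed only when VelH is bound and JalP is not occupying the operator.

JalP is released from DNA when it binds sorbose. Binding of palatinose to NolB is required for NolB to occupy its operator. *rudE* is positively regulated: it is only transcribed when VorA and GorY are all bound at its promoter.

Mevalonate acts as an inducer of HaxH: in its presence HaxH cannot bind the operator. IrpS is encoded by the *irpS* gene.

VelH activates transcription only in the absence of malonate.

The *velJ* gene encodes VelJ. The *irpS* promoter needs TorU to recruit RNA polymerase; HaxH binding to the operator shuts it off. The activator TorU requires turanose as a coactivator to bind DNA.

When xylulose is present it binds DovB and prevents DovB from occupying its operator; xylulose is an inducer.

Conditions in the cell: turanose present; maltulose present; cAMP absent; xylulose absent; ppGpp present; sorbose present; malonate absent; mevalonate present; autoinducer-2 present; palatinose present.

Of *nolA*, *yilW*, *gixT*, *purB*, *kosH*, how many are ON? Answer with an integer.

0

Palatinose is present, so NolB is active.
ppGpp is present, so QuvQ is inactive.
Required activator QuvQ is absent, so *velJ* is not transcribed.
So VelJ is not produced.
With repressor NolB bound, *nolA* is not transcribed.
→ *nolA* is OFF.
Xylulose is absent, so DovB is active.
With repressor DovB bound, *yilW* is not transcribed.
→ *yilW* is OFF.
cAMP is absent, so LutP is inactive.
Required activator LutP is absent, so *gixT* is not transcribed.
→ *gixT* is OFF.
Turanose is present, so TorU is active.
Mevalonate is present, so HaxH is inactive.
No repressor is bound and TorU is active, so *irpS* is transcribed.
So IrpS is produced and active.
Autoinducer-2 is present, so VorA is active.
Maltulose is present, so GorY is active.
No repressor is bound and VorA and GorY are active, so *rudE* is transcribed.
So RudE is produced and active.
With repressor IrpS bound, *purB* is not transcribed.
→ *purB* is OFF.
Sorbose is present, so JalP is inactive.
Malonate is absent, so VelH is active.
No repressor is bound and VelH is active, so *kepX* is transcribed.
So KepX is produced and active.
With repressor KepX bound, *kosH* is not transcribed.
→ *kosH* is OFF.
0 of the 5 genes are transcribed.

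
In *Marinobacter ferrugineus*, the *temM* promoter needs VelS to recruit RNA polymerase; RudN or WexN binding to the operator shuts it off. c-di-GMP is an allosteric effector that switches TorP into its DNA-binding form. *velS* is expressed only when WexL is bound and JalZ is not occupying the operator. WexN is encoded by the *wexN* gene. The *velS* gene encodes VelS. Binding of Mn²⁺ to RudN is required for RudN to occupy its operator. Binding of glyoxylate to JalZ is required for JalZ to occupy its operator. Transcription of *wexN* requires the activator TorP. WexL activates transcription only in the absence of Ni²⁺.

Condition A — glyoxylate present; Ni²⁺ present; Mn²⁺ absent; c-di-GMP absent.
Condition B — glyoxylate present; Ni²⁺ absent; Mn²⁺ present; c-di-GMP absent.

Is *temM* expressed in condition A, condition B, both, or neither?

neither

Condition A:
Glyoxylate is present, so JalZ is active.
Ni²⁺ is present, so WexL is inactive.
With repressor JalZ bound, *velS* is not transcribed.
So VelS is not produced.
Mn²⁺ is absent, so RudN is inactive.
c-di-GMP is absent, so TorP is inactive.
Required activator TorP is absent, so *wexN* is not transcribed.
So WexN is not produced.
Required activator VelS is absent, so *temM* is not transcribed.
→ *temM* is OFF in A.
Condition B:
Glyoxylate is present, so JalZ is active.
Ni²⁺ is absent, so WexL is active.
With repressor JalZ bound, *velS* is not transcribed.
So VelS is not produced.
Mn²⁺ is present, so RudN is active.
c-di-GMP is absent, so TorP is inactive.
Required activator TorP is absent, so *wexN* is not transcribed.
So WexN is not produced.
With repressor RudN bound, *temM* is not transcribed.
→ *temM* is OFF in B.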